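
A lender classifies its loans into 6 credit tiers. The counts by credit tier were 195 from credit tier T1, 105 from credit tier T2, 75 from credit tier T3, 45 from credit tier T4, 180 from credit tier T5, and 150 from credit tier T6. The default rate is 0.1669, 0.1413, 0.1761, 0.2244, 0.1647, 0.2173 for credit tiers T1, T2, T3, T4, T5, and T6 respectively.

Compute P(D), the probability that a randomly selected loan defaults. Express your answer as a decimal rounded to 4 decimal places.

0.1772

Total: 195 + 105 + 75 + 45 + 180 + 150 = 750.
P(T1) = 195/750 = 0.26. P(T2) = 105/750 = 0.14. P(T3) = 75/750 = 0.1. P(T4) = 45/750 = 0.06. P(T5) = 180/750 = 0.24. P(T6) = 150/750 = 0.2.
P(D) = P(D|T1)·P(T1) + P(D|T2)·P(T2) + P(D|T3)·P(T3) + P(D|T4)·P(T4) + P(D|T5)·P(T5) + P(D|T6)·P(T6)
      = 0.1669·0.26 + 0.1413·0.14 + 0.1761·0.1 + 0.2244·0.06 + 0.1647·0.24 + 0.2173·0.2
      = 0.043394 + 0.019782 + 0.01761 + 0.013464 + 0.039528 + 0.04346 = 0.177238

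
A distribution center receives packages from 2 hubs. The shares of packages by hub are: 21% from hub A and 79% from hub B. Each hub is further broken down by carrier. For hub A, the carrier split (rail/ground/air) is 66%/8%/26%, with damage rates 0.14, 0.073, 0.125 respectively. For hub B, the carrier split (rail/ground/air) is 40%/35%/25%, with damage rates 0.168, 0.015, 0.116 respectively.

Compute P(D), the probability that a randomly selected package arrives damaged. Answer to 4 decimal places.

P(D) ≈ 0.1076

P(D|A) = 0.66·0.14 + 0.08·0.073 + 0.26·0.125 = 0.0924 + 0.00584 + 0.0325 = 0.13074
P(D|B) = 0.4·0.168 + 0.35·0.015 + 0.25·0.116 = 0.0672 + 0.00525 + 0.029 = 0.10145
By total probability over the outer partition,
P(D) = 0.21·0.13074 + 0.79·0.10145
      = 0.0274554 + 0.0801455 = 0.1076009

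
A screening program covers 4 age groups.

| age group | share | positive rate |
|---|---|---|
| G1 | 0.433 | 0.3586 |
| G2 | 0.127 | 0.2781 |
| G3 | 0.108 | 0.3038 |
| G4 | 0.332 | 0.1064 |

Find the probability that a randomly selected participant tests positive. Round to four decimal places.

0.2587

Summing over the partition,
P(T) = P(T|G1)·P(G1) + P(T|G2)·P(G2) + P(T|G3)·P(G3) + P(T|G4)·P(G4)
      = 0.3586·0.433 + 0.2781·0.127 + 0.3038·0.108 + 0.1064·0.332
      = 0.1552738 + 0.0353187 + 0.0328104 + 0.0353248 = 0.2587277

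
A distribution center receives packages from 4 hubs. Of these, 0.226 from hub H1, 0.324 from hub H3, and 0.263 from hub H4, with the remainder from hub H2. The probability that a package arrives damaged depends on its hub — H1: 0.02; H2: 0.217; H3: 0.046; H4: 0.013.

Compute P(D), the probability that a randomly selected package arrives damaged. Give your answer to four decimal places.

P(H2) = 1 − (0.226 + 0.324 + 0.263) = 0.187.
P(D) = P(D|H1)·P(H1) + P(D|H2)·P(H2) + P(D|H3)·P(H3) + P(D|H4)·P(H4)
      = 0.02·0.226 + 0.217·0.187 + 0.046·0.324 + 0.013·0.263
      = 0.00452 + 0.040579 + 0.014904 + 0.003419 = 0.063422

0.0634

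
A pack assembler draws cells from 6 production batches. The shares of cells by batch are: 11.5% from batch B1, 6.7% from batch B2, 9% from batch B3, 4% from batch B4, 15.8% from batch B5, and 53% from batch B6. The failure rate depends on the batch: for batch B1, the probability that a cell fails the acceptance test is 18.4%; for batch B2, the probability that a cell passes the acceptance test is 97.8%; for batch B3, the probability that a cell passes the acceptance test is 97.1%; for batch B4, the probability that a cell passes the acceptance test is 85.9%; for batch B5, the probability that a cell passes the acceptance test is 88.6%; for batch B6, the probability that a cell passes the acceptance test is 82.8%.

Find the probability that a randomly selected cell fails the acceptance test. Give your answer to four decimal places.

P(F) ≈ 0.1401

P(F|B2) = 1 − 0.978 = 0.022.
P(F|B3) = 1 − 0.971 = 0.029.
P(F|B4) = 1 − 0.859 = 0.141.
P(F|B5) = 1 − 0.886 = 0.114.
P(F|B6) = 1 − 0.828 = 0.172.
By the law of total probability,
P(F) = P(F|B1)·P(B1) + P(F|B2)·P(B2) + P(F|B3)·P(B3) + P(F|B4)·P(B4) + P(F|B5)·P(B5) + P(F|B6)·P(B6)
      = 0.184·0.115 + 0.022·0.067 + 0.029·0.09 + 0.141·0.04 + 0.114·0.158 + 0.172·0.53
      = 0.02116 + 0.001474 + 0.00261 + 0.00564 + 0.018012 + 0.09116 = 0.140056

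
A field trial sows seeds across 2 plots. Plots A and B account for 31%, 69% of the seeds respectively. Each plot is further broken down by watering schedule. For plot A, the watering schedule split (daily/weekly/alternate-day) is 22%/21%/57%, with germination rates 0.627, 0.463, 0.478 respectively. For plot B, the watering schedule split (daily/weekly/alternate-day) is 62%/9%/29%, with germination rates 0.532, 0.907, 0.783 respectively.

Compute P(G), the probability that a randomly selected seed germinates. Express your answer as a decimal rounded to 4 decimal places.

0.5980

P(G|A) = 0.22·0.627 + 0.21·0.463 + 0.57·0.478 = 0.13794 + 0.09723 + 0.27246 = 0.50763
P(G|B) = 0.62·0.532 + 0.09·0.907 + 0.29·0.783 = 0.32984 + 0.08163 + 0.22707 = 0.63854
By total probability over the outer partition,
P(G) = 0.31·0.50763 + 0.69·0.63854
      = 0.1573653 + 0.4405926 = 0.5979579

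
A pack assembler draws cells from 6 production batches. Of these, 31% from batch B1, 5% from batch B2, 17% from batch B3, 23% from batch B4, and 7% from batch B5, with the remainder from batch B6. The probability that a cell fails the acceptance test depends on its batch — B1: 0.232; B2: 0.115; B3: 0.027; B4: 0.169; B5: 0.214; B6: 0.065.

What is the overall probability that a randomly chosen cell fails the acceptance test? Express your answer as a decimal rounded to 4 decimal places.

P(F) ≈ 0.1472

P(B6) = 1 − (0.31 + 0.05 + 0.17 + 0.23 + 0.07) = 0.17.
Summing over the partition,
P(F) = P(F|B1)·P(B1) + P(F|B2)·P(B2) + P(F|B3)·P(B3) + P(F|B4)·P(B4) + P(F|B5)·P(B5) + P(F|B6)·P(B6)
      = 0.232·0.31 + 0.115·0.05 + 0.027·0.17 + 0.169·0.23 + 0.214·0.07 + 0.065·0.17
      = 0.07192 + 0.00575 + 0.00459 + 0.03887 + 0.01498 + 0.01105 = 0.14716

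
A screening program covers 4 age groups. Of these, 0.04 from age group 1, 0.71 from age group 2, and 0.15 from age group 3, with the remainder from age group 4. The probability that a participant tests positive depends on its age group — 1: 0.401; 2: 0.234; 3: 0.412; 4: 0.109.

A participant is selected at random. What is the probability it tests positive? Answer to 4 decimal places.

0.2549

P(4) = 1 − (0.04 + 0.71 + 0.15) = 0.1.
P(T) = P(T|1)·P(1) + P(T|2)·P(2) + P(T|3)·P(3) + P(T|4)·P(4)
      = 0.401·0.04 + 0.234·0.71 + 0.412·0.15 + 0.109·0.1
      = 0.01604 + 0.16614 + 0.0618 + 0.0109 = 0.25488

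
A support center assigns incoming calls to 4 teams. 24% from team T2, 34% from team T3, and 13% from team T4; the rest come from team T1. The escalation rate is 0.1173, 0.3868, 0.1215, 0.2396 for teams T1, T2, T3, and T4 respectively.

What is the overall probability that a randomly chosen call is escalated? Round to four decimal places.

P(T1) = 1 − (0.24 + 0.34 + 0.13) = 0.29.
P(E) = P(E|T1)·P(T1) + P(E|T2)·P(T2) + P(E|T3)·P(T3) + P(E|T4)·P(T4)
      = 0.1173·0.29 + 0.3868·0.24 + 0.1215·0.34 + 0.2396·0.13
      = 0.034017 + 0.092832 + 0.04131 + 0.031148 = 0.199307

P(E) ≈ 0.1993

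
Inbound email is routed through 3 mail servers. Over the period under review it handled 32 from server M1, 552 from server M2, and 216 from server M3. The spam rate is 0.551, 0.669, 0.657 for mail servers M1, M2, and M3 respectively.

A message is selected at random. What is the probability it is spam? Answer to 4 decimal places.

Total: 32 + 552 + 216 = 800.
P(M1) = 32/800 = 0.04. P(M2) = 552/800 = 0.69. P(M3) = 216/800 = 0.27.
By the law of total probability,
P(S) = P(S|M1)·P(M1) + P(S|M2)·P(M2) + P(S|M3)·P(M3)
      = 0.551·0.04 + 0.669·0.69 + 0.657·0.27
      = 0.02204 + 0.46161 + 0.17739 = 0.66104

P(S) ≈ 0.6610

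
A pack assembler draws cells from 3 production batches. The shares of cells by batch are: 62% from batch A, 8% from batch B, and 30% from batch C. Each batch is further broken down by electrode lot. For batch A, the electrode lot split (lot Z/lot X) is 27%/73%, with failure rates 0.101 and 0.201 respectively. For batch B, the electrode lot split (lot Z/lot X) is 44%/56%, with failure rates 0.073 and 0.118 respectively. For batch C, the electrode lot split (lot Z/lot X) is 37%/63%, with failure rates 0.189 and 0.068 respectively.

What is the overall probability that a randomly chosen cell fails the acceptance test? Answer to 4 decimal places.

P(F) ≈ 0.1496

P(F|A) = 0.27·0.101 + 0.73·0.201 = 0.02727 + 0.14673 = 0.174
P(F|B) = 0.44·0.073 + 0.56·0.118 = 0.03212 + 0.06608 = 0.0982
P(F|C) = 0.37·0.189 + 0.63·0.068 = 0.06993 + 0.04284 = 0.11277
By total probability over the outer partition,
P(F) = 0.62·0.174 + 0.08·0.0982 + 0.3·0.11277
      = 0.10788 + 0.007856 + 0.033831 = 0.149567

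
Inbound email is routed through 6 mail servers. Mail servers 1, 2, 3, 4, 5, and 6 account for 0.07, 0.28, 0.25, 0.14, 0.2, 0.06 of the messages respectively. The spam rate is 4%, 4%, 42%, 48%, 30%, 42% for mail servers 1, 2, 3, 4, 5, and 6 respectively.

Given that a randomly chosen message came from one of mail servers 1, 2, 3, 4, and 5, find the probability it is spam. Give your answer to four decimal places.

0.2619

Let J = {1, 2, 3, 4, 5}.
P(J) = 0.07 + 0.28 + 0.25 + 0.14 + 0.2 = 0.94.
P(S ∩ J) = 0.04·0.07 + 0.04·0.28 + 0.42·0.25 + 0.48·0.14 + 0.3·0.2 = 0.0028 + 0.0112 + 0.105 + 0.0672 + 0.06 = 0.2462.
P(S | J) = 0.2462 / 0.94 = 0.261915…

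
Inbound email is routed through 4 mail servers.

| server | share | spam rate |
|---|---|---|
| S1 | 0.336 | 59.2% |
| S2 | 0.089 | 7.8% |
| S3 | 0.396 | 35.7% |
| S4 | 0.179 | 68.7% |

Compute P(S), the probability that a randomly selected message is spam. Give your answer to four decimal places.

P(S) = P(S|S1)·P(S1) + P(S|S2)·P(S2) + P(S|S3)·P(S3) + P(S|S4)·P(S4)
      = 0.592·0.336 + 0.078·0.089 + 0.357·0.396 + 0.687·0.179
      = 0.198912 + 0.006942 + 0.141372 + 0.122973 = 0.470199

P(S) ≈ 0.4702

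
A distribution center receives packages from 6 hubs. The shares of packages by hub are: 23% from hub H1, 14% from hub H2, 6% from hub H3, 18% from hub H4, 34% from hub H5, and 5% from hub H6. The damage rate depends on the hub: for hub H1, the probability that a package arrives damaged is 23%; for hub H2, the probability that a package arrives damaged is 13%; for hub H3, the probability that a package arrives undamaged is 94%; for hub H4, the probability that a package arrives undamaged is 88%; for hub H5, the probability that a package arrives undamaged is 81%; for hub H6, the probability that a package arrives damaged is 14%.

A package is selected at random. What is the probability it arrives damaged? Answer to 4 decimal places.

P(D|H3) = 1 − 0.94 = 0.06.
P(D|H4) = 1 − 0.88 = 0.12.
P(D|H5) = 1 − 0.81 = 0.19.
Summing over the partition,
P(D) = P(D|H1)·P(H1) + P(D|H2)·P(H2) + P(D|H3)·P(H3) + P(D|H4)·P(H4) + P(D|H5)·P(H5) + P(D|H6)·P(H6)
      = 0.23·0.23 + 0.13·0.14 + 0.06·0.06 + 0.12·0.18 + 0.19·0.34 + 0.14·0.05
      = 0.0529 + 0.0182 + 0.0036 + 0.0216 + 0.0646 + 0.007 = 0.1679

P(D) ≈ 0.1679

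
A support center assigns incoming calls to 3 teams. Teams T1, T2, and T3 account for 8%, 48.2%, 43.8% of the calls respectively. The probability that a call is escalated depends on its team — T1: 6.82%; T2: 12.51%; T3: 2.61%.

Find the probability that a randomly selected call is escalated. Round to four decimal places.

P(E) ≈ 0.0772

Using total probability over the partition,
P(E) = P(E|T1)·P(T1) + P(E|T2)·P(T2) + P(E|T3)·P(T3)
      = 0.0682·0.08 + 0.1251·0.482 + 0.0261·0.438
      = 0.005456 + 0.0602982 + 0.0114318 = 0.077186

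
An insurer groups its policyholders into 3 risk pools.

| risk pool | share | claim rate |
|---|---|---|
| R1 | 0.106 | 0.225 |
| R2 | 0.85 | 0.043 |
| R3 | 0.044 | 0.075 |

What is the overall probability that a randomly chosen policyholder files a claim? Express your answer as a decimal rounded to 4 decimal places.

P(C) ≈ 0.0637

P(C) = P(C|R1)·P(R1) + P(C|R2)·P(R2) + P(C|R3)·P(R3)
      = 0.225·0.106 + 0.043·0.85 + 0.075·0.044
      = 0.02385 + 0.03655 + 0.0033 = 0.0637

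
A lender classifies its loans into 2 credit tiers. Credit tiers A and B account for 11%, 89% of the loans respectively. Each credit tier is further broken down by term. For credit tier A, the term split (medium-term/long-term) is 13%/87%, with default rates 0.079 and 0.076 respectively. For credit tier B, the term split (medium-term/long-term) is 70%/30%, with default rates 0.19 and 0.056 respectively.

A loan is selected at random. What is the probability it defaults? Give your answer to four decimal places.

P(D|A) = 0.13·0.079 + 0.87·0.076 = 0.01027 + 0.06612 = 0.07639
P(D|B) = 0.7·0.19 + 0.3·0.056 = 0.133 + 0.0168 = 0.1498
Then overall,
P(D) = 0.11·0.07639 + 0.89·0.1498
      = 0.0084029 + 0.133322 = 0.1417249

0.1417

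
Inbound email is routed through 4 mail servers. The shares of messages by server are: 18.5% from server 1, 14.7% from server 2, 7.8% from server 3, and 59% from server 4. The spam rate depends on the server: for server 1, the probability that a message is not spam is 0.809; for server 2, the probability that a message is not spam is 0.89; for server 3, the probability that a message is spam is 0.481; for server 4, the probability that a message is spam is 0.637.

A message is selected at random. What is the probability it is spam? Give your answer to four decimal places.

P(S|1) = 1 − 0.809 = 0.191.
P(S|2) = 1 − 0.89 = 0.11.
By the law of total probability,
P(S) = P(S|1)·P(1) + P(S|2)·P(2) + P(S|3)·P(3) + P(S|4)·P(4)
      = 0.191·0.185 + 0.11·0.147 + 0.481·0.078 + 0.637·0.59
      = 0.035335 + 0.01617 + 0.037518 + 0.37583 = 0.464853

P(S) ≈ 0.4649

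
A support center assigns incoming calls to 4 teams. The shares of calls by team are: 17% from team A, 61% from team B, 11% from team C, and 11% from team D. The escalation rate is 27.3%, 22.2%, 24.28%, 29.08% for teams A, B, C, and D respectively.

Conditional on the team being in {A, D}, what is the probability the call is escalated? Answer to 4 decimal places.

Let S = {A, D}.
P(S) = 0.17 + 0.11 = 0.28.
P(E ∩ S) = 0.273·0.17 + 0.2908·0.11 = 0.04641 + 0.031988 = 0.078398.
P(E | S) = 0.078398 / 0.28 = 0.279993…

0.2800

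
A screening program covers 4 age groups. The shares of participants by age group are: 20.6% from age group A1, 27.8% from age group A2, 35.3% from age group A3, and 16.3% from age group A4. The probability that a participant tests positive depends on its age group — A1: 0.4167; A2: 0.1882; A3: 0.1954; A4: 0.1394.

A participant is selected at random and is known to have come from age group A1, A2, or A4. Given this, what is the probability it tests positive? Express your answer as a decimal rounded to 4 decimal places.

P(T|S) ≈ 0.2487

Let S = {A1, A2, A4}.
P(S) = 0.206 + 0.278 + 0.163 = 0.647.
P(T ∩ S) = 0.4167·0.206 + 0.1882·0.278 + 0.1394·0.163 = 0.0858402 + 0.0523196 + 0.0227222 = 0.160882.
P(T | S) = 0.160882 / 0.647 = 0.248658…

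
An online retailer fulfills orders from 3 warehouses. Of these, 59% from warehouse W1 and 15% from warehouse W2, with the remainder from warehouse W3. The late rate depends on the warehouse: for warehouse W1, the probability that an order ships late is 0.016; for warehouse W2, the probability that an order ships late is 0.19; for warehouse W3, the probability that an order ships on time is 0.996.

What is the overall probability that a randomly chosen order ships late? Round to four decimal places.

P(W3) = 1 − (0.59 + 0.15) = 0.26.
P(L|W3) = 1 − 0.996 = 0.004.
P(L) = P(L|W1)·P(W1) + P(L|W2)·P(W2) + P(L|W3)·P(W3)
      = 0.016·0.59 + 0.19·0.15 + 0.004·0.26
      = 0.00944 + 0.0285 + 0.00104 = 0.03898

0.0390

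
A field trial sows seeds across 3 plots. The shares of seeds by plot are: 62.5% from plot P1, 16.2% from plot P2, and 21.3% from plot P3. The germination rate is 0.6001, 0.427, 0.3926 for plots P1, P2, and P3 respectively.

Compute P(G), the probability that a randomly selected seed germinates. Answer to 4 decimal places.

0.5279

Summing over the partition,
P(G) = P(G|P1)·P(P1) + P(G|P2)·P(P2) + P(G|P3)·P(P3)
      = 0.6001·0.625 + 0.427·0.162 + 0.3926·0.213
      = 0.3750625 + 0.069174 + 0.0836238 = 0.5278603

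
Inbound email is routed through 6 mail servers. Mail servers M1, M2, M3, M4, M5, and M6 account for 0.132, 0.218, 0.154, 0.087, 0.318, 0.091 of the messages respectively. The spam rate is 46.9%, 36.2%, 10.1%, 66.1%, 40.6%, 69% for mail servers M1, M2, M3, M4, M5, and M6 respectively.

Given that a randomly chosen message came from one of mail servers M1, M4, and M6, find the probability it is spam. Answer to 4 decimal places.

Let J = {M1, M4, M6}.
P(J) = 0.132 + 0.087 + 0.091 = 0.31.
P(S ∩ J) = 0.469·0.132 + 0.661·0.087 + 0.69·0.091 = 0.061908 + 0.057507 + 0.06279 = 0.182205.
P(S | J) = 0.182205 / 0.31 = 0.587758…

0.5878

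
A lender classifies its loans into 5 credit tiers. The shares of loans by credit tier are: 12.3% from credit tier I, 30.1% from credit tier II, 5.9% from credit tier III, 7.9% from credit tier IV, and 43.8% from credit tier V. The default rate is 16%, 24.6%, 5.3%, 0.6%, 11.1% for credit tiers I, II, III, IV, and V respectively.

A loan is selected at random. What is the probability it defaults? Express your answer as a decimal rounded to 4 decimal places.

0.1459

P(D) = P(D|I)·P(I) + P(D|II)·P(II) + P(D|III)·P(III) + P(D|IV)·P(IV) + P(D|V)·P(V)
      = 0.16·0.123 + 0.246·0.301 + 0.053·0.059 + 0.006·0.079 + 0.111·0.438
      = 0.01968 + 0.074046 + 0.003127 + 0.000474 + 0.048618 = 0.145945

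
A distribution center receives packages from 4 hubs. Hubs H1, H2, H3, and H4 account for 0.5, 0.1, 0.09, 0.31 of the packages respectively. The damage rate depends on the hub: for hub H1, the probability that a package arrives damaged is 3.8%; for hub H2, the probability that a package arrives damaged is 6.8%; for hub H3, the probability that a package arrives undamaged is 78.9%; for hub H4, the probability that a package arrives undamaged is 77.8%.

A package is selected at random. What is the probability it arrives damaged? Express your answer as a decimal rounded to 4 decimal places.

P(D) ≈ 0.1136

P(D|H3) = 1 − 0.789 = 0.211.
P(D|H4) = 1 − 0.778 = 0.222.
Using total probability over the partition,
P(D) = P(D|H1)·P(H1) + P(D|H2)·P(H2) + P(D|H3)·P(H3) + P(D|H4)·P(H4)
      = 0.038·0.5 + 0.068·0.1 + 0.211·0.09 + 0.222·0.31
      = 0.019 + 0.0068 + 0.01899 + 0.06882 = 0.11361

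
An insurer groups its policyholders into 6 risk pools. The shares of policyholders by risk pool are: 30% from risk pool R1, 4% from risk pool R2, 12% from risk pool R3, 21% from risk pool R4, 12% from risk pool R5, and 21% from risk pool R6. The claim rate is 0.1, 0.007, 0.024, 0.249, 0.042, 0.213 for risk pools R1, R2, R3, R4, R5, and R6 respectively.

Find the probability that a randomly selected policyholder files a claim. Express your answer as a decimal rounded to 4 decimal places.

Using total probability over the partition,
P(C) = P(C|R1)·P(R1) + P(C|R2)·P(R2) + P(C|R3)·P(R3) + P(C|R4)·P(R4) + P(C|R5)·P(R5) + P(C|R6)·P(R6)
      = 0.1·0.3 + 0.007·0.04 + 0.024·0.12 + 0.249·0.21 + 0.042·0.12 + 0.213·0.21
      = 0.03 + 0.00028 + 0.00288 + 0.05229 + 0.00504 + 0.04473 = 0.13522

0.1352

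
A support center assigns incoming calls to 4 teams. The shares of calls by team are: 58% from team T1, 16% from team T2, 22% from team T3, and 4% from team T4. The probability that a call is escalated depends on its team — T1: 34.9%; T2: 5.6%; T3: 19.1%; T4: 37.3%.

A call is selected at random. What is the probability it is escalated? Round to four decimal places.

P(E) = P(E|T1)·P(T1) + P(E|T2)·P(T2) + P(E|T3)·P(T3) + P(E|T4)·P(T4)
      = 0.349·0.58 + 0.056·0.16 + 0.191·0.22 + 0.373·0.04
      = 0.20242 + 0.00896 + 0.04202 + 0.01492 = 0.26832

P(E) ≈ 0.2683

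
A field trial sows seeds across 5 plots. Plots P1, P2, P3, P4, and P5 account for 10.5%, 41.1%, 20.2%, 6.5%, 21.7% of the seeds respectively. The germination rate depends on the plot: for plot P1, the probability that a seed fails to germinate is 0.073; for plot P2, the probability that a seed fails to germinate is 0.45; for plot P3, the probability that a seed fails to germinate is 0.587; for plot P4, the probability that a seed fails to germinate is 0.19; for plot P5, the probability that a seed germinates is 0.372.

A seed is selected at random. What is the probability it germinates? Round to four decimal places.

P(G) ≈ 0.5402

P(G|P1) = 1 − 0.073 = 0.927.
P(G|P2) = 1 − 0.45 = 0.55.
P(G|P3) = 1 − 0.587 = 0.413.
P(G|P4) = 1 − 0.19 = 0.81.
P(G) = P(G|P1)·P(P1) + P(G|P2)·P(P2) + P(G|P3)·P(P3) + P(G|P4)·P(P4) + P(G|P5)·P(P5)
      = 0.927·0.105 + 0.55·0.411 + 0.413·0.202 + 0.81·0.065 + 0.372·0.217
      = 0.097335 + 0.22605 + 0.083426 + 0.05265 + 0.080724 = 0.540185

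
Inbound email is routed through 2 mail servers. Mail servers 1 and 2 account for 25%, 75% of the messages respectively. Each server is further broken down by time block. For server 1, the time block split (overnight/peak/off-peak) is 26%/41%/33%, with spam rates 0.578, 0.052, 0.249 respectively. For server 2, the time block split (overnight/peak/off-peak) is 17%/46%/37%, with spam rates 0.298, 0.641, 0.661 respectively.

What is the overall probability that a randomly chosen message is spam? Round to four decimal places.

P(S|1) = 0.26·0.578 + 0.41·0.052 + 0.33·0.249 = 0.15028 + 0.02132 + 0.08217 = 0.25377
P(S|2) = 0.17·0.298 + 0.46·0.641 + 0.37·0.661 = 0.05066 + 0.29486 + 0.24457 = 0.59009
By total probability over the outer partition,
P(S) = 0.25·0.25377 + 0.75·0.59009
      = 0.0634425 + 0.4425675 = 0.50601

0.5060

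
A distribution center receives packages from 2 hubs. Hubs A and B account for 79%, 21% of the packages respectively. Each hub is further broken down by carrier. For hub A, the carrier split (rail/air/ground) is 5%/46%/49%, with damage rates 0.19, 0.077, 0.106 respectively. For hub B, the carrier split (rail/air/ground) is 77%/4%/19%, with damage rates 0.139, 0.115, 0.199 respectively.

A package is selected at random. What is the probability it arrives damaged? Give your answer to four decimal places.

P(D|A) = 0.05·0.19 + 0.46·0.077 + 0.49·0.106 = 0.0095 + 0.03542 + 0.05194 = 0.09686
P(D|B) = 0.77·0.139 + 0.04·0.115 + 0.19·0.199 = 0.10703 + 0.0046 + 0.03781 = 0.14944
By total probability over the outer partition,
P(D) = 0.79·0.09686 + 0.21·0.14944
      = 0.0765194 + 0.0313824 = 0.1079018

0.1079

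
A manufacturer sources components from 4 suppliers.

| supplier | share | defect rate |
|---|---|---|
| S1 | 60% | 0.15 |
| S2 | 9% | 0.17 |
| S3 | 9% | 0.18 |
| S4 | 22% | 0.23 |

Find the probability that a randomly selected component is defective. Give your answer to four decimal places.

P(D) ≈ 0.1721

Summing over the partition,
P(D) = P(D|S1)·P(S1) + P(D|S2)·P(S2) + P(D|S3)·P(S3) + P(D|S4)·P(S4)
      = 0.15·0.6 + 0.17·0.09 + 0.18·0.09 + 0.23·0.22
      = 0.09 + 0.0153 + 0.0162 + 0.0506 = 0.1721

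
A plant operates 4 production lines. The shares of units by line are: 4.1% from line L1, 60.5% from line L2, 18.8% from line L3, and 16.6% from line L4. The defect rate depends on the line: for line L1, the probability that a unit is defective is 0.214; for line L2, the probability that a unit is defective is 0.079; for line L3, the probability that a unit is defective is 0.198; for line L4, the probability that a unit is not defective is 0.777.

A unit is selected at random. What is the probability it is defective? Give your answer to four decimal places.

P(D|L4) = 1 − 0.777 = 0.223.
By the law of total probability,
P(D) = P(D|L1)·P(L1) + P(D|L2)·P(L2) + P(D|L3)·P(L3) + P(D|L4)·P(L4)
      = 0.214·0.041 + 0.079·0.605 + 0.198·0.188 + 0.223·0.166
      = 0.008774 + 0.047795 + 0.037224 + 0.037018 = 0.130811

0.1308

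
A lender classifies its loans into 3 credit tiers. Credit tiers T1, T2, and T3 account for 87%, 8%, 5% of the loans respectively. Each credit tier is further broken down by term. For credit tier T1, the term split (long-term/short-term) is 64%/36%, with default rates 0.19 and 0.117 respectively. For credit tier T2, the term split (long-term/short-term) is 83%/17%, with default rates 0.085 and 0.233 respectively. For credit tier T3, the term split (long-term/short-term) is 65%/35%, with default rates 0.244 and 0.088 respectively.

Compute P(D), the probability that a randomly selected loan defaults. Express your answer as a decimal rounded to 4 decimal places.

P(D) ≈ 0.1607

P(D|T1) = 0.64·0.19 + 0.36·0.117 = 0.1216 + 0.04212 = 0.16372
P(D|T2) = 0.83·0.085 + 0.17·0.233 = 0.07055 + 0.03961 = 0.11016
P(D|T3) = 0.65·0.244 + 0.35·0.088 = 0.1586 + 0.0308 = 0.1894
By total probability over the outer partition,
P(D) = 0.87·0.16372 + 0.08·0.11016 + 0.05·0.1894
      = 0.1424364 + 0.0088128 + 0.00947 = 0.1607192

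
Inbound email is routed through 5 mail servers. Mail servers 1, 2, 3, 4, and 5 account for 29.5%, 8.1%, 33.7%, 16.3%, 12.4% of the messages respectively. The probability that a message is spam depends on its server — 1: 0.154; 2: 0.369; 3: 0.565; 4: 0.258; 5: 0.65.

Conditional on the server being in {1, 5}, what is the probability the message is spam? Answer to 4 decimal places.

0.3008

Let J = {1, 5}.
P(J) = 0.295 + 0.124 = 0.419.
P(S ∩ J) = 0.154·0.295 + 0.65·0.124 = 0.04543 + 0.0806 = 0.12603.
P(S | J) = 0.12603 / 0.419 = 0.300788…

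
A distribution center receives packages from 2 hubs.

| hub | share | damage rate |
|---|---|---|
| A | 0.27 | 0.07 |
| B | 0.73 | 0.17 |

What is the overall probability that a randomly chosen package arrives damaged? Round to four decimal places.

0.1430

By the law of total probability,
P(D) = P(D|A)·P(A) + P(D|B)·P(B)
      = 0.07·0.27 + 0.17·0.73
      = 0.0189 + 0.1241 = 0.143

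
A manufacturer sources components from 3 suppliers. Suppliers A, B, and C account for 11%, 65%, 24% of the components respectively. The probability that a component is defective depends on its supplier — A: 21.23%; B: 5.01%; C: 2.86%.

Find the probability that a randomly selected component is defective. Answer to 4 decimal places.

Summing over the partition,
P(D) = P(D|A)·P(A) + P(D|B)·P(B) + P(D|C)·P(C)
      = 0.2123·0.11 + 0.0501·0.65 + 0.0286·0.24
      = 0.023353 + 0.032565 + 0.006864 = 0.062782

0.0628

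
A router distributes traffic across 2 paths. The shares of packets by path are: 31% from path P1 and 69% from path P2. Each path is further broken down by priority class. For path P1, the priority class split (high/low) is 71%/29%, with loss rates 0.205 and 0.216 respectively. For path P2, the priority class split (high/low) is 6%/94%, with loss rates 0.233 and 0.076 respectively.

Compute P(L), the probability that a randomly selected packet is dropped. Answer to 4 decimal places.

P(L|P1) = 0.71·0.205 + 0.29·0.216 = 0.14555 + 0.06264 = 0.20819
P(L|P2) = 0.06·0.233 + 0.94·0.076 = 0.01398 + 0.07144 = 0.08542
Then overall,
P(L) = 0.31·0.20819 + 0.69·0.08542
      = 0.0645389 + 0.0589398 = 0.1234787

0.1235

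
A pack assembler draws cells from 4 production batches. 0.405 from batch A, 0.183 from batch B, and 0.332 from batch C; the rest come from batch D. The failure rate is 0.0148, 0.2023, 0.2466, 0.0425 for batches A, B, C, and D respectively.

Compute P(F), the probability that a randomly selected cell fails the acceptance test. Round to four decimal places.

P(F) ≈ 0.1283

P(D) = 1 − (0.405 + 0.183 + 0.332) = 0.08.
P(F) = P(F|A)·P(A) + P(F|B)·P(B) + P(F|C)·P(C) + P(F|D)·P(D)
      = 0.0148·0.405 + 0.2023·0.183 + 0.2466·0.332 + 0.0425·0.08
      = 0.005994 + 0.0370209 + 0.0818712 + 0.0034 = 0.1282861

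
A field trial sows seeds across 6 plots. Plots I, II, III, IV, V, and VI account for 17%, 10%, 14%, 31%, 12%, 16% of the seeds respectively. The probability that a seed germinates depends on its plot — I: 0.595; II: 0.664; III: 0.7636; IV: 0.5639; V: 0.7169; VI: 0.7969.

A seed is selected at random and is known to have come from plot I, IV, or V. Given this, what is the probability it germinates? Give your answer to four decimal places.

Let S = {I, IV, V}.
P(S) = 0.17 + 0.31 + 0.12 = 0.6.
P(G ∩ S) = 0.595·0.17 + 0.5639·0.31 + 0.7169·0.12 = 0.10115 + 0.174809 + 0.086028 = 0.361987.
P(G | S) = 0.361987 / 0.6 = 0.603312…

P(G|S) ≈ 0.6033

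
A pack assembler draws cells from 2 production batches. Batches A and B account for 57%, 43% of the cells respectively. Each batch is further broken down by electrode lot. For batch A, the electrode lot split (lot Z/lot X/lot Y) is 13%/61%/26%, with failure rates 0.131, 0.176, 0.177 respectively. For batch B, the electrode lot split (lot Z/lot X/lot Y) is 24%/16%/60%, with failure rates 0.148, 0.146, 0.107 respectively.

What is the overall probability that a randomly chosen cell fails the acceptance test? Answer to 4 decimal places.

P(F|A) = 0.13·0.131 + 0.61·0.176 + 0.26·0.177 = 0.01703 + 0.10736 + 0.04602 = 0.17041
P(F|B) = 0.24·0.148 + 0.16·0.146 + 0.6·0.107 = 0.03552 + 0.02336 + 0.0642 = 0.12308
By total probability over the outer partition,
P(F) = 0.57·0.17041 + 0.43·0.12308
      = 0.0971337 + 0.0529244 = 0.1500581

P(F) ≈ 0.1501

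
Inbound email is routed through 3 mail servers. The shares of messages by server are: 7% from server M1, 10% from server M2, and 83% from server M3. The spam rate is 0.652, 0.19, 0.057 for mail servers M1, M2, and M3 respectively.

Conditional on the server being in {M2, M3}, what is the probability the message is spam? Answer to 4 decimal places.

Let J = {M2, M3}.
P(J) = 0.1 + 0.83 = 0.93.
P(S ∩ J) = 0.19·0.1 + 0.057·0.83 = 0.019 + 0.04731 = 0.06631.
P(S | J) = 0.06631 / 0.93 = 0.071301…

0.0713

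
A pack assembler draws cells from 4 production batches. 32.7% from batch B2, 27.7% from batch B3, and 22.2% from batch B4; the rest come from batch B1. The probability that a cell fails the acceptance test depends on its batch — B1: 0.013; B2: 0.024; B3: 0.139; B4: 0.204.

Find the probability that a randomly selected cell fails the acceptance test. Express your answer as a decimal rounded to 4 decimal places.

0.0939

P(B1) = 1 − (0.327 + 0.277 + 0.222) = 0.174.
P(F) = P(F|B1)·P(B1) + P(F|B2)·P(B2) + P(F|B3)·P(B3) + P(F|B4)·P(B4)
      = 0.013·0.174 + 0.024·0.327 + 0.139·0.277 + 0.204·0.222
      = 0.002262 + 0.007848 + 0.038503 + 0.045288 = 0.093901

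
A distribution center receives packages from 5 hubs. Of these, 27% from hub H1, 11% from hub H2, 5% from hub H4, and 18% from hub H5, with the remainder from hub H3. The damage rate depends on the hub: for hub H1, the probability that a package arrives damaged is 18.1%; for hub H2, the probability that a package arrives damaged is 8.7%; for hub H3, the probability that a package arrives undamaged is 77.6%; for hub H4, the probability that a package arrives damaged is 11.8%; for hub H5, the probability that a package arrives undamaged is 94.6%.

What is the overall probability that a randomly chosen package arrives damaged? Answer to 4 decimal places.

P(H3) = 1 − (0.27 + 0.11 + 0.05 + 0.18) = 0.39.
P(D|H3) = 1 − 0.776 = 0.224.
P(D|H5) = 1 − 0.946 = 0.054.
P(D) = P(D|H1)·P(H1) + P(D|H2)·P(H2) + P(D|H3)·P(H3) + P(D|H4)·P(H4) + P(D|H5)·P(H5)
      = 0.181·0.27 + 0.087·0.11 + 0.224·0.39 + 0.118·0.05 + 0.054·0.18
      = 0.04887 + 0.00957 + 0.08736 + 0.0059 + 0.00972 = 0.16142

P(D) ≈ 0.1614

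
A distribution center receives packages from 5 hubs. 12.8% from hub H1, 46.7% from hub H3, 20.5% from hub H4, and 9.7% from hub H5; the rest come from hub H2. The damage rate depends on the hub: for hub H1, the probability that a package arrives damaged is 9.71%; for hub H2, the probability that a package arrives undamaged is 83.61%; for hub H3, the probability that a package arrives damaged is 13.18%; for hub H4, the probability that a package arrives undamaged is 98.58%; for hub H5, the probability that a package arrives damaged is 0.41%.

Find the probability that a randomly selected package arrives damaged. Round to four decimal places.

0.0942

P(H2) = 1 − (0.128 + 0.467 + 0.205 + 0.097) = 0.103.
P(D|H2) = 1 − 0.8361 = 0.1639.
P(D|H4) = 1 − 0.9858 = 0.0142.
Using total probability over the partition,
P(D) = P(D|H1)·P(H1) + P(D|H2)·P(H2) + P(D|H3)·P(H3) + P(D|H4)·P(H4) + P(D|H5)·P(H5)
      = 0.0971·0.128 + 0.1639·0.103 + 0.1318·0.467 + 0.0142·0.205 + 0.0041·0.097
      = 0.0124288 + 0.0168817 + 0.0615506 + 0.002911 + 0.0003977 = 0.0941698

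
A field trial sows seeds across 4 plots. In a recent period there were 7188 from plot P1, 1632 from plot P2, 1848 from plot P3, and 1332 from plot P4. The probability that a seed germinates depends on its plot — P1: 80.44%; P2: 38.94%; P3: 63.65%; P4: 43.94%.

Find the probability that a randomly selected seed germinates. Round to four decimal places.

P(G) ≈ 0.6816

Total: 7188 + 1632 + 1848 + 1332 = 12000.
P(P1) = 7188/12000 = 0.599. P(P2) = 1632/12000 = 0.136. P(P3) = 1848/12000 = 0.154. P(P4) = 1332/12000 = 0.111.
Summing over the partition,
P(G) = P(G|P1)·P(P1) + P(G|P2)·P(P2) + P(G|P3)·P(P3) + P(G|P4)·P(P4)
      = 0.8044·0.599 + 0.3894·0.136 + 0.6365·0.154 + 0.4394·0.111
      = 0.4818356 + 0.0529584 + 0.098021 + 0.0487734 = 0.6815884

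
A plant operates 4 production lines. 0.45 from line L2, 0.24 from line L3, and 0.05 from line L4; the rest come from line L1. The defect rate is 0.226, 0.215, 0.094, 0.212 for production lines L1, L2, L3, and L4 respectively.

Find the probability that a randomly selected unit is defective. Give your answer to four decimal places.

P(D) ≈ 0.1887

P(L1) = 1 − (0.45 + 0.24 + 0.05) = 0.26.
P(D) = P(D|L1)·P(L1) + P(D|L2)·P(L2) + P(D|L3)·P(L3) + P(D|L4)·P(L4)
      = 0.226·0.26 + 0.215·0.45 + 0.094·0.24 + 0.212·0.05
      = 0.05876 + 0.09675 + 0.02256 + 0.0106 = 0.18867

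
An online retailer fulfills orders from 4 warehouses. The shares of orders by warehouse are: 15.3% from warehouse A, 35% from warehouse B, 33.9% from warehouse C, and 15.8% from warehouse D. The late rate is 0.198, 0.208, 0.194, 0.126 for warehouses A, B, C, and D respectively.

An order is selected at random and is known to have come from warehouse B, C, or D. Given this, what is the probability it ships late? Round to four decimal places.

P(L|S) ≈ 0.1871

Let S = {B, C, D}.
P(S) = 0.35 + 0.339 + 0.158 = 0.847.
P(L ∩ S) = 0.208·0.35 + 0.194·0.339 + 0.126·0.158 = 0.0728 + 0.065766 + 0.019908 = 0.158474.
P(L | S) = 0.158474 / 0.847 = 0.187100…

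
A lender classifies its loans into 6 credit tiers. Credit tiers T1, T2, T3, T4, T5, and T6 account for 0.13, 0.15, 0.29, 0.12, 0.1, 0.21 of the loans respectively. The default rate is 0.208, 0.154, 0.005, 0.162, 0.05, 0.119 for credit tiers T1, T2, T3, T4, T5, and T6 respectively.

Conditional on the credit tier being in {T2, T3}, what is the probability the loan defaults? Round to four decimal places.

0.0558

Let S = {T2, T3}.
P(S) = 0.15 + 0.29 = 0.44.
P(D ∩ S) = 0.154·0.15 + 0.005·0.29 = 0.0231 + 0.00145 = 0.02455.
P(D | S) = 0.02455 / 0.44 = 0.055795…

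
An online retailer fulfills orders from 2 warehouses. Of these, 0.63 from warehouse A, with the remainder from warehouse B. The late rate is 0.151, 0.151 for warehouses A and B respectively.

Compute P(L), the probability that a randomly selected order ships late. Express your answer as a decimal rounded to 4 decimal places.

P(B) = 1 − (0.63) = 0.37.
P(L) = P(L|A)·P(A) + P(L|B)·P(B)
      = 0.151·0.63 + 0.151·0.37
      = 0.09513 + 0.05587 = 0.151

0.1510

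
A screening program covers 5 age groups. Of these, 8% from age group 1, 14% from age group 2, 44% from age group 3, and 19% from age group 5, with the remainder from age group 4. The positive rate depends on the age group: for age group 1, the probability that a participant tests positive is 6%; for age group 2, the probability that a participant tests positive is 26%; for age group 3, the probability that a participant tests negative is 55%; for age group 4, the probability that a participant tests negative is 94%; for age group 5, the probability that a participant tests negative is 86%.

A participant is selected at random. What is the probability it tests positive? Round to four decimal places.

P(T) ≈ 0.2748

P(4) = 1 − (0.08 + 0.14 + 0.44 + 0.19) = 0.15.
P(T|3) = 1 − 0.55 = 0.45.
P(T|4) = 1 − 0.94 = 0.06.
P(T|5) = 1 − 0.86 = 0.14.
Summing over the partition,
P(T) = P(T|1)·P(1) + P(T|2)·P(2) + P(T|3)·P(3) + P(T|4)·P(4) + P(T|5)·P(5)
      = 0.06·0.08 + 0.26·0.14 + 0.45·0.44 + 0.06·0.15 + 0.14·0.19
      = 0.0048 + 0.0364 + 0.198 + 0.009 + 0.0266 = 0.2748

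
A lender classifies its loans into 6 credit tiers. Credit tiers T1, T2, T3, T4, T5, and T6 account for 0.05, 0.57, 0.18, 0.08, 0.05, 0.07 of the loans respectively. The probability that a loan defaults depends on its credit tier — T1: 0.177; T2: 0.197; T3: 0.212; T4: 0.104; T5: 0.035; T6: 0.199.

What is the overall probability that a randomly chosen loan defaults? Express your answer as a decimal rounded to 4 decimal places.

P(D) = P(D|T1)·P(T1) + P(D|T2)·P(T2) + P(D|T3)·P(T3) + P(D|T4)·P(T4) + P(D|T5)·P(T5) + P(D|T6)·P(T6)
      = 0.177·0.05 + 0.197·0.57 + 0.212·0.18 + 0.104·0.08 + 0.035·0.05 + 0.199·0.07
      = 0.00885 + 0.11229 + 0.03816 + 0.00832 + 0.00175 + 0.01393 = 0.1833

0.1833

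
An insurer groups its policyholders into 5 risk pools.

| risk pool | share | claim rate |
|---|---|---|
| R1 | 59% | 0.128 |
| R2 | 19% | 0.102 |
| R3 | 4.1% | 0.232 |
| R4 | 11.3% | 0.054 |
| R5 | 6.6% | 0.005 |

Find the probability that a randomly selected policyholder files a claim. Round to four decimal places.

0.1108

P(C) = P(C|R1)·P(R1) + P(C|R2)·P(R2) + P(C|R3)·P(R3) + P(C|R4)·P(R4) + P(C|R5)·P(R5)
      = 0.128·0.59 + 0.102·0.19 + 0.232·0.041 + 0.054·0.113 + 0.005·0.066
      = 0.07552 + 0.01938 + 0.009512 + 0.006102 + 0.00033 = 0.110844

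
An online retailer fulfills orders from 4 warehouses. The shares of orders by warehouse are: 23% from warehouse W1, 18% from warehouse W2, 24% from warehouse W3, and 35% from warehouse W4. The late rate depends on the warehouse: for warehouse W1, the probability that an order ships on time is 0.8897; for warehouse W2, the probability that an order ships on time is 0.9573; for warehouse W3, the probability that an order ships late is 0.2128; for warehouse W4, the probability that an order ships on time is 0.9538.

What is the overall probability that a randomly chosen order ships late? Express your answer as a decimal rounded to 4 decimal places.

0.1003

P(L|W1) = 1 − 0.8897 = 0.1103.
P(L|W2) = 1 − 0.9573 = 0.0427.
P(L|W4) = 1 − 0.9538 = 0.0462.
P(L) = P(L|W1)·P(W1) + P(L|W2)·P(W2) + P(L|W3)·P(W3) + P(L|W4)·P(W4)
      = 0.1103·0.23 + 0.0427·0.18 + 0.2128·0.24 + 0.0462·0.35
      = 0.025369 + 0.007686 + 0.051072 + 0.01617 = 0.100297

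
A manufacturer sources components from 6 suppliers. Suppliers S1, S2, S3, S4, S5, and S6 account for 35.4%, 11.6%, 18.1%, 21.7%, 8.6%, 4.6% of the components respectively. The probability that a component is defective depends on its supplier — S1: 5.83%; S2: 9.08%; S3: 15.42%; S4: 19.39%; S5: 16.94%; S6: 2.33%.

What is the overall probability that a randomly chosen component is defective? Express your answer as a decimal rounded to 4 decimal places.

0.1168

Summing over the partition,
P(D) = P(D|S1)·P(S1) + P(D|S2)·P(S2) + P(D|S3)·P(S3) + P(D|S4)·P(S4) + P(D|S5)·P(S5) + P(D|S6)·P(S6)
      = 0.0583·0.354 + 0.0908·0.116 + 0.1542·0.181 + 0.1939·0.217 + 0.1694·0.086 + 0.0233·0.046
      = 0.0206382 + 0.0105328 + 0.0279102 + 0.0420763 + 0.0145684 + 0.0010718 = 0.1167977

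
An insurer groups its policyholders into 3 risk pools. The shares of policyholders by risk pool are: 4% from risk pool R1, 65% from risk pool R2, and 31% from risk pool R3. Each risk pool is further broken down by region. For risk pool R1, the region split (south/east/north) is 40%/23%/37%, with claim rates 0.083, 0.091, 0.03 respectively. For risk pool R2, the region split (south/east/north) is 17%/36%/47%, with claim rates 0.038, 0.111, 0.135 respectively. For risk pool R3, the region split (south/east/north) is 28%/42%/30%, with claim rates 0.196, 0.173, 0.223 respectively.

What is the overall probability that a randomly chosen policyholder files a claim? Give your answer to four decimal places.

P(C) ≈ 0.1343

P(C|R1) = 0.4·0.083 + 0.23·0.091 + 0.37·0.03 = 0.0332 + 0.02093 + 0.0111 = 0.06523
P(C|R2) = 0.17·0.038 + 0.36·0.111 + 0.47·0.135 = 0.00646 + 0.03996 + 0.06345 = 0.10987
P(C|R3) = 0.28·0.196 + 0.42·0.173 + 0.3·0.223 = 0.05488 + 0.07266 + 0.0669 = 0.19444
Then overall,
P(C) = 0.04·0.06523 + 0.65·0.10987 + 0.31·0.19444
      = 0.0026092 + 0.0714155 + 0.0602764 = 0.1343011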